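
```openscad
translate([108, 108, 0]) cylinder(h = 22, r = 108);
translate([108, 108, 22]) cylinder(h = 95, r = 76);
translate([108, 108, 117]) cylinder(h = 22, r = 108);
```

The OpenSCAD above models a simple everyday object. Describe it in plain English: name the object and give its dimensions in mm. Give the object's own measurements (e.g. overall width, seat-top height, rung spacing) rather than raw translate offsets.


A spool: two coaxial disc flanges of radius 108 mm and thickness 22 mm, joined by a core cylinder of radius 76 mm and height 95 mm. The lower flange rests on z = 0 and the three cylinders share a vertical axis.


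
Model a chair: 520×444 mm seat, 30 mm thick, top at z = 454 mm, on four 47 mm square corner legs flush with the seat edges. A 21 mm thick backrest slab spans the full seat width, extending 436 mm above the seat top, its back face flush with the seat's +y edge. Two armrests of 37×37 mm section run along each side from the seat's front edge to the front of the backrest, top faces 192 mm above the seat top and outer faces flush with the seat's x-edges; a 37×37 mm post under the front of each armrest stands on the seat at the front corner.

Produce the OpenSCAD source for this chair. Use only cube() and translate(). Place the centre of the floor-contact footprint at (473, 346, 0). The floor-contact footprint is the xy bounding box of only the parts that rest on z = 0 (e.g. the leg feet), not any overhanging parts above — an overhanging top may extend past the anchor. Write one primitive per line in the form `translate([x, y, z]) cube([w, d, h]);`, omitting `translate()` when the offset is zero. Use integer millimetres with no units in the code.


translate([213, 124, 424]) cube([520, 444, 30]);
translate([213, 124, 0]) cube([47, 47, 424]);
translate([686, 124, 0]) cube([47, 47, 424]);
translate([213, 521, 0]) cube([47, 47, 424]);
translate([686, 521, 0]) cube([47, 47, 424]);
translate([213, 547, 454]) cube([520, 21, 436]);
translate([213, 124, 609]) cube([37, 423, 37]);
translate([696, 124, 609]) cube([37, 423, 37]);
translate([213, 124, 454]) cube([37, 37, 155]);
translate([696, 124, 454]) cube([37, 37, 155]);


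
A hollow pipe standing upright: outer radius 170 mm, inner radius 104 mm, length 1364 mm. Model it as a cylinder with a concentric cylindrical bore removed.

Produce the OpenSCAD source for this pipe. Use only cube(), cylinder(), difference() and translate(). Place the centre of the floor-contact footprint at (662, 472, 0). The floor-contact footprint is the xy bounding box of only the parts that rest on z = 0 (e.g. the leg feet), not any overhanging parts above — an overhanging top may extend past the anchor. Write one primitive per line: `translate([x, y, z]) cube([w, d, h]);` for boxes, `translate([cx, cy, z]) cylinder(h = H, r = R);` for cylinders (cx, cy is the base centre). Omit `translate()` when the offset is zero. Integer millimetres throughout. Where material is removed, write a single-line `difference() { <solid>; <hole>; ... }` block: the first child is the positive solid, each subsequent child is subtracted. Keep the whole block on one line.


difference() { translate([662, 472, 0]) cylinder(h = 1364, r = 170); translate([662, 472, 0]) cylinder(h = 1364, r = 104); }


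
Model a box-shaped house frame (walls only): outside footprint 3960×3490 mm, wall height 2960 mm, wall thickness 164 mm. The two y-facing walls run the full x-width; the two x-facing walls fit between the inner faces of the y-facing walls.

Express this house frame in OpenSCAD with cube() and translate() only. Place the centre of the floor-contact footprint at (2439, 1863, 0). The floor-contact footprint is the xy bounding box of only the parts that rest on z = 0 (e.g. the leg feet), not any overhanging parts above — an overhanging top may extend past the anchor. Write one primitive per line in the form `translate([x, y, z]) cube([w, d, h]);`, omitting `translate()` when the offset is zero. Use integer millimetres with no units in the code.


translate([459, 118, 0]) cube([3960, 164, 2960]);
translate([459, 3444, 0]) cube([3960, 164, 2960]);
translate([459, 282, 0]) cube([164, 3162, 2960]);
translate([4255, 282, 0]) cube([164, 3162, 2960]);


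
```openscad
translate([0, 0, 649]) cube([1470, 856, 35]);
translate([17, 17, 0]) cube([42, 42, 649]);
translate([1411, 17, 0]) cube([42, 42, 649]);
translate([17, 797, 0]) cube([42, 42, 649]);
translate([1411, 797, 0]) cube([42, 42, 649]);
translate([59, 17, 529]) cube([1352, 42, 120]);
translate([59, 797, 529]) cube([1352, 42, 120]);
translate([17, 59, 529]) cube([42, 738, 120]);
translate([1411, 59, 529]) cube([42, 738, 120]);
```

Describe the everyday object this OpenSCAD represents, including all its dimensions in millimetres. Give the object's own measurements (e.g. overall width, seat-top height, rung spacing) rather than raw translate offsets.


A table: top 1470 mm (x) × 856 mm (y), 35 mm thick, upper face at z = 684 mm, on four 42×42 mm square legs, each inset 17 mm from the nearest pair of top edges from z = 0 to the bottom of the top. Four apron rails, 42 mm thick and 120 mm tall, run between adjacent legs with their top edges flush with the underside of the top and their outer faces flush with the legs' outer faces.


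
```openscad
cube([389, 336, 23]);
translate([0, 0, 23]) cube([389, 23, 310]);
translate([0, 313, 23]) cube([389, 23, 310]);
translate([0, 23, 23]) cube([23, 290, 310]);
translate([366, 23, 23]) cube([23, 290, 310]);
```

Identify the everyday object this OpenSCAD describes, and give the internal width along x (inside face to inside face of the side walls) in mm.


An open box. The internal width is 343 mm.

A 389×336 base slab with four walls standing on it — an open box. The base is 389 mm wide and the walls are 23 mm thick, so the internal width is 389 − 2 × 23 = 343 mm.


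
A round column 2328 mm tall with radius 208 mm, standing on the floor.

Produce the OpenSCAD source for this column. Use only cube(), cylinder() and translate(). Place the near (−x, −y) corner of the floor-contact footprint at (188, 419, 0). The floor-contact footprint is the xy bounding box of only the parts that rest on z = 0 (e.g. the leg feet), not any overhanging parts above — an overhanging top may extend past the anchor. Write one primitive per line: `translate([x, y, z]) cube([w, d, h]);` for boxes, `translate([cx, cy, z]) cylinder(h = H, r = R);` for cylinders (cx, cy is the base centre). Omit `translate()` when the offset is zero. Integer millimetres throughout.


translate([396, 627, 0]) cylinder(h = 2328, r = 208);


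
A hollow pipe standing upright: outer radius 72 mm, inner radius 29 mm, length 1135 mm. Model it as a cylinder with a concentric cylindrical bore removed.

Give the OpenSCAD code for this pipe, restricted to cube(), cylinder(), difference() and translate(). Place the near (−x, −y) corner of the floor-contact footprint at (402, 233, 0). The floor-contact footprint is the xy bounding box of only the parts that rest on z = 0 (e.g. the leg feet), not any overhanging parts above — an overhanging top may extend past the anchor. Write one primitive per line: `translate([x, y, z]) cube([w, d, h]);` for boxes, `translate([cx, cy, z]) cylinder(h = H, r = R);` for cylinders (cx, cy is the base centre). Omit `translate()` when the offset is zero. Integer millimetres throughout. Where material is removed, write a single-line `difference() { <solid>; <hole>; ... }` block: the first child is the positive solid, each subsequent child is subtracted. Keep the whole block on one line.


difference() { translate([474, 305, 0]) cylinder(h = 1135, r = 72); translate([474, 305, 0]) cylinder(h = 1135, r = 29); }


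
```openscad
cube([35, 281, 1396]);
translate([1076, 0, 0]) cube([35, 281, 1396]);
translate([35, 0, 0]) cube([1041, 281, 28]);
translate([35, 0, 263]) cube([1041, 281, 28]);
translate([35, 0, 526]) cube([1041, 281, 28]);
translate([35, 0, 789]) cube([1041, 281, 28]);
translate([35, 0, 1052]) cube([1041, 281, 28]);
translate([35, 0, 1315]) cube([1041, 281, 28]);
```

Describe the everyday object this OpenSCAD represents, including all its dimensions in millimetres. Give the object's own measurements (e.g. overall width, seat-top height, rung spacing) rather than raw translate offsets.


An open bookshelf. Two side panels, each 35 mm thick, 281 mm deep and 1396 mm tall, stand 1111 mm apart (outside-to-outside). Between them sit 6 shelves, each 28 mm thick and 281 mm deep, spanning the full gap between the sides. The bottom shelf rests on the floor (its underside at z = 0) and the clear gap between one shelf's top and the next shelf's underside is 235 mm.


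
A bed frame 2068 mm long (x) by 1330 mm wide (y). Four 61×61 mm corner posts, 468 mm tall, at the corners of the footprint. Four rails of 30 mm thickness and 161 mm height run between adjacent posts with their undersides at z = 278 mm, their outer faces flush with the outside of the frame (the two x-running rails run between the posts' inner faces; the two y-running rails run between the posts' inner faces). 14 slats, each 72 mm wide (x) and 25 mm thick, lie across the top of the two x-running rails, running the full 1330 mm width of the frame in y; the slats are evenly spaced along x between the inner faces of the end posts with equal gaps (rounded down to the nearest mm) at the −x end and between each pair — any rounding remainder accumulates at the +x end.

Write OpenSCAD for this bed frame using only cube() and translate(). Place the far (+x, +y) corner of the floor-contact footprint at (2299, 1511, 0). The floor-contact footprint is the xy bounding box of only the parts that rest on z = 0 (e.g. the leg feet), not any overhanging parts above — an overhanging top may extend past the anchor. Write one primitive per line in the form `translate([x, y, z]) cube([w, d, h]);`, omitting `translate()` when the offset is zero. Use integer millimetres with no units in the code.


translate([231, 181, 0]) cube([61, 61, 468]);
translate([231, 1450, 0]) cube([61, 61, 468]);
translate([2238, 181, 0]) cube([61, 61, 468]);
translate([2238, 1450, 0]) cube([61, 61, 468]);
translate([292, 181, 278]) cube([1946, 30, 161]);
translate([292, 1481, 278]) cube([1946, 30, 161]);
translate([231, 242, 278]) cube([30, 1208, 161]);
translate([2269, 242, 278]) cube([30, 1208, 161]);
translate([354, 181, 439]) cube([72, 1330, 25]);
translate([488, 181, 439]) cube([72, 1330, 25]);
translate([622, 181, 439]) cube([72, 1330, 25]);
translate([756, 181, 439]) cube([72, 1330, 25]);
translate([890, 181, 439]) cube([72, 1330, 25]);
translate([1024, 181, 439]) cube([72, 1330, 25]);
translate([1158, 181, 439]) cube([72, 1330, 25]);
translate([1292, 181, 439]) cube([72, 1330, 25]);
translate([1426, 181, 439]) cube([72, 1330, 25]);
translate([1560, 181, 439]) cube([72, 1330, 25]);
translate([1694, 181, 439]) cube([72, 1330, 25]);
translate([1828, 181, 439]) cube([72, 1330, 25]);
translate([1962, 181, 439]) cube([72, 1330, 25]);
translate([2096, 181, 439]) cube([72, 1330, 25]);


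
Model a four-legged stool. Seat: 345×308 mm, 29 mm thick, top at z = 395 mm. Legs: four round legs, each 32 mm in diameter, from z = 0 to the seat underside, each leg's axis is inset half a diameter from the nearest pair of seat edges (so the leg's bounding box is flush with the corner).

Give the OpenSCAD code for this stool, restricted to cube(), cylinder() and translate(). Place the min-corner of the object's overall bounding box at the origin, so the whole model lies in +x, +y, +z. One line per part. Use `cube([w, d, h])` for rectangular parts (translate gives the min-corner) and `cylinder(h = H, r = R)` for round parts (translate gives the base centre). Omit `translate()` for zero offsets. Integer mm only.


translate([0, 0, 366]) cube([345, 308, 29]);
translate([16, 16, 0]) cylinder(h = 366, r = 16);
translate([329, 16, 0]) cylinder(h = 366, r = 16);
translate([16, 292, 0]) cylinder(h = 366, r = 16);
translate([329, 292, 0]) cylinder(h = 366, r = 16);


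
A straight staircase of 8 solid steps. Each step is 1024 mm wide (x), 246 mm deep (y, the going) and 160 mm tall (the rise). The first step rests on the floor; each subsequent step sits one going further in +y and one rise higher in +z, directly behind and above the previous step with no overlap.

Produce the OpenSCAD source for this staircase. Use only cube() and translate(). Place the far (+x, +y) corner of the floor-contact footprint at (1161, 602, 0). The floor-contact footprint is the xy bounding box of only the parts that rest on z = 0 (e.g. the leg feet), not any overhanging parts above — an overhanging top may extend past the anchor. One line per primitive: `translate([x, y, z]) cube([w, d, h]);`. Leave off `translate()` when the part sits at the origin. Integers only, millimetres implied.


translate([137, 356, 0]) cube([1024, 246, 160]);
translate([137, 602, 160]) cube([1024, 246, 160]);
translate([137, 848, 320]) cube([1024, 246, 160]);
translate([137, 1094, 480]) cube([1024, 246, 160]);
translate([137, 1340, 640]) cube([1024, 246, 160]);
translate([137, 1586, 800]) cube([1024, 246, 160]);
translate([137, 1832, 960]) cube([1024, 246, 160]);
translate([137, 2078, 1120]) cube([1024, 246, 160]);


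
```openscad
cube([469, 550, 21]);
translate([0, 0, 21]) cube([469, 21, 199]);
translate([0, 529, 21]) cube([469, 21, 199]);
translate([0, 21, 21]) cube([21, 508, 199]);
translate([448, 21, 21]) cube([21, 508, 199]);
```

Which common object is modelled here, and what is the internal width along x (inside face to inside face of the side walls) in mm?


An open box. The internal width is 427 mm.

A 469×550 base slab with four walls standing on it — an open box. The base is 469 mm wide and the walls are 21 mm thick, so the internal width is 469 − 2 × 21 = 427 mm.


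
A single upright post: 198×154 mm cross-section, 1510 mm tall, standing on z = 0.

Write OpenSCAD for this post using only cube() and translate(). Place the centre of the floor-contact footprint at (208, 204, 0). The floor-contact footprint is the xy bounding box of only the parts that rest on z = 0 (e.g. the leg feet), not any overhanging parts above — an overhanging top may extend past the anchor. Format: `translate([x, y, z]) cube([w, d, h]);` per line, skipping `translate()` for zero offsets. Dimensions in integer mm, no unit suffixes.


translate([109, 127, 0]) cube([198, 154, 1510]);


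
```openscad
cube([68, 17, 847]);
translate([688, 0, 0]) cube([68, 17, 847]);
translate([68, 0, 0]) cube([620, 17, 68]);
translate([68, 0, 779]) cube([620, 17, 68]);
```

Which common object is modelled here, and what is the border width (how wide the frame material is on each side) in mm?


A picture frame. The border width is 68 mm.

Four thin pieces enclosing a rectangular opening — a picture frame. The two full-height stiles are 847 mm tall; the top rail sits at z = 779 and is 68 mm tall, so the border above the opening is 847 − 779 = 68 mm, matching the stile x-width.


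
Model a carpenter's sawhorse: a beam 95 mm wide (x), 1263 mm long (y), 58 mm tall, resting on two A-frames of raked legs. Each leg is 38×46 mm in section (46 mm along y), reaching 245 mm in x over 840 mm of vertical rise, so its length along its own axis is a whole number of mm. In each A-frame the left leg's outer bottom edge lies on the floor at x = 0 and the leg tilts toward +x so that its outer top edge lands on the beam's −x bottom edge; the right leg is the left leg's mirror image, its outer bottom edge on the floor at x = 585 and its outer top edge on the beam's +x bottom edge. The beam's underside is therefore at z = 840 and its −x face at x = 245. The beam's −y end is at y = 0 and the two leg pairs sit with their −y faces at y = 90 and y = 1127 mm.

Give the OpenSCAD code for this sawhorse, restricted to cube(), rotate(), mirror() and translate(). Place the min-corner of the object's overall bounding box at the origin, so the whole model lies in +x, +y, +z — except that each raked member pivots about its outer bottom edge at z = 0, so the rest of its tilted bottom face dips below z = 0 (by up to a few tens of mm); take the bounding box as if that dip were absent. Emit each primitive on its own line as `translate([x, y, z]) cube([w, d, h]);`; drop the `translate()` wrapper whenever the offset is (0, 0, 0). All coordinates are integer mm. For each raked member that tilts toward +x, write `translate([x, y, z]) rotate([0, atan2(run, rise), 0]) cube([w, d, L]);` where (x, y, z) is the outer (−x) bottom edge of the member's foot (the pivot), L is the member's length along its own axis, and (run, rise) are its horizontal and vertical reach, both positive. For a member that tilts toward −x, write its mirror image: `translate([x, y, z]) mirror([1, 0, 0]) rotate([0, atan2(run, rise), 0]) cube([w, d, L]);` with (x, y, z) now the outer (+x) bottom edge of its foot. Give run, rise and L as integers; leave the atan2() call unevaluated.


translate([245, 0, 840]) cube([95, 1263, 58]);
translate([0, 90, 0]) rotate([0, atan2(245, 840), 0]) cube([38, 46, 875]);
translate([585, 90, 0]) mirror([1, 0, 0]) rotate([0, atan2(245, 840), 0]) cube([38, 46, 875]);
translate([0, 1127, 0]) rotate([0, atan2(245, 840), 0]) cube([38, 46, 875]);
translate([585, 1127, 0]) mirror([1, 0, 0]) rotate([0, atan2(245, 840), 0]) cube([38, 46, 875]);


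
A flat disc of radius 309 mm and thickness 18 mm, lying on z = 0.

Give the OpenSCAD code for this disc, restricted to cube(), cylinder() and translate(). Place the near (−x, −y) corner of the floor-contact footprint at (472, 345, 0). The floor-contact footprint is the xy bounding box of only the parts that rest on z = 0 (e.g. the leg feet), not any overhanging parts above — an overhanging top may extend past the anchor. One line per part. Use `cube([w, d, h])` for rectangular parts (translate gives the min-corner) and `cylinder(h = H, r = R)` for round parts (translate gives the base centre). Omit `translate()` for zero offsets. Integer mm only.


translate([781, 654, 0]) cylinder(h = 18, r = 309);


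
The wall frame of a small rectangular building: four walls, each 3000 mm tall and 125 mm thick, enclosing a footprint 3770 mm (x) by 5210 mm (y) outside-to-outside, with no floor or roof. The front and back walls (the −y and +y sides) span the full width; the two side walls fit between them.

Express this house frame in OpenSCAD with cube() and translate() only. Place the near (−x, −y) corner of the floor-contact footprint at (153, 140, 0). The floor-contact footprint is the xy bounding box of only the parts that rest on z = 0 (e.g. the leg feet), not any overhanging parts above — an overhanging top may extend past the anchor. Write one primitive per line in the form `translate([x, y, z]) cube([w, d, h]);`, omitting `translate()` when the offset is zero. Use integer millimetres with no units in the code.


translate([153, 140, 0]) cube([3770, 125, 3000]);
translate([153, 5225, 0]) cube([3770, 125, 3000]);
translate([153, 265, 0]) cube([125, 4960, 3000]);
translate([3798, 265, 0]) cube([125, 4960, 3000]);


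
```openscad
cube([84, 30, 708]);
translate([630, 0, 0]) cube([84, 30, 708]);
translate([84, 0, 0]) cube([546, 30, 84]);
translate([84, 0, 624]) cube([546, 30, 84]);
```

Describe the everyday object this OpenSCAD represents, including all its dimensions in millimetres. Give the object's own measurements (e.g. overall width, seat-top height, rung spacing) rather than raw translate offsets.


A rectangular picture frame lying in the x–z plane (depth along y). The opening is 546 mm wide (x) by 540 mm tall (z), surrounded by a border 84 mm wide on all four sides. The frame is 30 mm deep and is made of two full-height vertical stiles with two horizontal rails fitted between them.


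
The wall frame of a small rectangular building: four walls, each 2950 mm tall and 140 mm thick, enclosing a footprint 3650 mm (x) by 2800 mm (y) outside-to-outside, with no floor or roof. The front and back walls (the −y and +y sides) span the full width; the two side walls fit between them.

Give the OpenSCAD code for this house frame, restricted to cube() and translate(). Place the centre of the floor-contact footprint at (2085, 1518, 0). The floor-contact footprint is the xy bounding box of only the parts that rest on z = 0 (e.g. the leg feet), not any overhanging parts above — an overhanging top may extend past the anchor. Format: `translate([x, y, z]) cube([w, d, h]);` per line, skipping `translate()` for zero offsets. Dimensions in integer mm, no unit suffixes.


translate([260, 118, 0]) cube([3650, 140, 2950]);
translate([260, 2778, 0]) cube([3650, 140, 2950]);
translate([260, 258, 0]) cube([140, 2520, 2950]);
translate([3770, 258, 0]) cube([140, 2520, 2950]);


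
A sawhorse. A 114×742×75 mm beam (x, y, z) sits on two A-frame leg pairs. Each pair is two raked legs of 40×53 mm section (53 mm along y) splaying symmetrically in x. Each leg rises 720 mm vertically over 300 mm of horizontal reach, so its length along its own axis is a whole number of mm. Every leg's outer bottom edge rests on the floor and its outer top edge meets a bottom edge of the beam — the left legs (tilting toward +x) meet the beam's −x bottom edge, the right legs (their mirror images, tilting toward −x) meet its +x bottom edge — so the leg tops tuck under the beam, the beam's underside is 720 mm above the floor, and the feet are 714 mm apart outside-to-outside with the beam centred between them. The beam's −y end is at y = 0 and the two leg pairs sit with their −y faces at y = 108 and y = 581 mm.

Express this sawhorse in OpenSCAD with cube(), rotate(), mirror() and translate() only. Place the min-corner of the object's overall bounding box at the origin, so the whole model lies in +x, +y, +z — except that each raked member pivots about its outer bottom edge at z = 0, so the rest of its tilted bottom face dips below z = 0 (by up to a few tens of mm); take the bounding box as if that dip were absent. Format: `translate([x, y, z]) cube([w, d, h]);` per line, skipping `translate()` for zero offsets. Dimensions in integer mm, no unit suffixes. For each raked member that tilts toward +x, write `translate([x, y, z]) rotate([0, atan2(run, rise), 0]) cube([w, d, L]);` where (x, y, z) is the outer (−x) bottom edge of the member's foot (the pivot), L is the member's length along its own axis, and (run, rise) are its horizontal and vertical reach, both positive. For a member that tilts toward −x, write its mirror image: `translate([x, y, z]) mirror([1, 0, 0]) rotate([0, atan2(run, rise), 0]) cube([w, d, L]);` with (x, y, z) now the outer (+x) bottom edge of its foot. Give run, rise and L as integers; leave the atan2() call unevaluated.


translate([300, 0, 720]) cube([114, 742, 75]);
translate([0, 108, 0]) rotate([0, atan2(300, 720), 0]) cube([40, 53, 780]);
translate([714, 108, 0]) mirror([1, 0, 0]) rotate([0, atan2(300, 720), 0]) cube([40, 53, 780]);
translate([0, 581, 0]) rotate([0, atan2(300, 720), 0]) cube([40, 53, 780]);
translate([714, 581, 0]) mirror([1, 0, 0]) rotate([0, atan2(300, 720), 0]) cube([40, 53, 780]);


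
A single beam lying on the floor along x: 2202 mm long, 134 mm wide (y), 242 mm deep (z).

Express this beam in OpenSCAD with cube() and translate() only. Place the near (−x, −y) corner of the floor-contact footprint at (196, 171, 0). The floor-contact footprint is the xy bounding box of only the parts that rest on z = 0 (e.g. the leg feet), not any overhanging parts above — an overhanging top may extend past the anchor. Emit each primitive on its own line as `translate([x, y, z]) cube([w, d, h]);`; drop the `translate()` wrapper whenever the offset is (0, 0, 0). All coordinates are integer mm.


translate([196, 171, 0]) cube([2202, 134, 242]);


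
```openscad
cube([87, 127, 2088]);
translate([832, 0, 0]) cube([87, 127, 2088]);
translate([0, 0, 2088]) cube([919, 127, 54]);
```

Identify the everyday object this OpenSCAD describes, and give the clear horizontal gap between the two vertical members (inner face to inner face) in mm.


A door frame. The clear opening width is 745 mm.

Two 2088 mm tall posts with a header on top — a door frame. The left jamb is 87 mm wide at x = 0; the right jamb starts at x = 832. The clear opening is 832 − 87 = 745 mm.


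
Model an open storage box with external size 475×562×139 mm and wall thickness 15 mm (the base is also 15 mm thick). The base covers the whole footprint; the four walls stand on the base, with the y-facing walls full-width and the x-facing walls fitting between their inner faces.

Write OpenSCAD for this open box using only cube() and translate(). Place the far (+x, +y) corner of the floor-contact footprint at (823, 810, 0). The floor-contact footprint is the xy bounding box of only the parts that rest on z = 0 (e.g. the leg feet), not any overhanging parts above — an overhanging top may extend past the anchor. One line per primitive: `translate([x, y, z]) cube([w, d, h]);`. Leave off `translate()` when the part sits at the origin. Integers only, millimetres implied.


translate([348, 248, 0]) cube([475, 562, 15]);
translate([348, 248, 15]) cube([475, 15, 124]);
translate([348, 795, 15]) cube([475, 15, 124]);
translate([348, 263, 15]) cube([15, 532, 124]);
translate([808, 263, 15]) cube([15, 532, 124]);


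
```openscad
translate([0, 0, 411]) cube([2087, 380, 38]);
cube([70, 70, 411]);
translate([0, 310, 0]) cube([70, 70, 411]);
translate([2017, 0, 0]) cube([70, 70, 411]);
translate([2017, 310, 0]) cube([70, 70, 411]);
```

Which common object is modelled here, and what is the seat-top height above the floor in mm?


A bench. The seat-top height is 449 mm.

A long slab on four corner posts — a bench. The slab sits at z = 411 with thickness 38, so the top is 411 + 38 = 449 mm.


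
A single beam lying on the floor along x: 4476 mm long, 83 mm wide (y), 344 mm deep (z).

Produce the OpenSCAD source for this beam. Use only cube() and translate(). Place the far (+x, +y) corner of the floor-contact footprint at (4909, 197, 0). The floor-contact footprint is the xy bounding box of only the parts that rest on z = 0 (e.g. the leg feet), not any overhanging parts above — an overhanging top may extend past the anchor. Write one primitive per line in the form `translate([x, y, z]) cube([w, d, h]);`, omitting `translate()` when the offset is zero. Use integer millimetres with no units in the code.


translate([433, 114, 0]) cube([4476, 83, 344]);


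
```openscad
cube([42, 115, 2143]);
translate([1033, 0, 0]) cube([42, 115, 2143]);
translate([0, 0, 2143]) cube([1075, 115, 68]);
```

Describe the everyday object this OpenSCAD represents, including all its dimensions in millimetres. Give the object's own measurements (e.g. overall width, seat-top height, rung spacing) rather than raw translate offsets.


A door frame. The clear opening is 991 mm wide and 2143 mm high. Two 42 mm wide jambs, 115 mm deep, stand either side of the opening from the floor to the top of the opening. A 68 mm thick head sits across the top of both jambs, spanning the full outside width of the frame.


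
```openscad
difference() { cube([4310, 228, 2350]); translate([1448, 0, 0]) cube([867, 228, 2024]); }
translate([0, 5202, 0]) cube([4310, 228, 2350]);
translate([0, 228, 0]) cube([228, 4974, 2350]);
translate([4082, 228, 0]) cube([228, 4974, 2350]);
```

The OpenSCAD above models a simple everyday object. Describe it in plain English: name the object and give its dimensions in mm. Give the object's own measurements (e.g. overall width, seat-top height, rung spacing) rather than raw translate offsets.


A single room: four walls, each 2350 mm tall and 228 mm thick, enclosing an outside footprint 4310×5430 mm (x × y), no floor or roof. The front and back walls (−y and +y sides) run the full x-width; the side walls fit between their inner faces. A door opening 867 mm wide and 2024 mm tall is cut through the front wall from the floor up, its −x edge 1448 mm from the wall's −x end.


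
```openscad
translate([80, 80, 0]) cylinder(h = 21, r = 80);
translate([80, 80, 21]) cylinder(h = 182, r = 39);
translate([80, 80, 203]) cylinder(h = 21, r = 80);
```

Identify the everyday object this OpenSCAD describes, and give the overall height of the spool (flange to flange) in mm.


A spool. The overall height is 224 mm.

Three coaxial cylinders, large–small–large — a spool. Two 21 mm flanges and a 182 mm core give 21 + 182 + 21 = 224 mm.


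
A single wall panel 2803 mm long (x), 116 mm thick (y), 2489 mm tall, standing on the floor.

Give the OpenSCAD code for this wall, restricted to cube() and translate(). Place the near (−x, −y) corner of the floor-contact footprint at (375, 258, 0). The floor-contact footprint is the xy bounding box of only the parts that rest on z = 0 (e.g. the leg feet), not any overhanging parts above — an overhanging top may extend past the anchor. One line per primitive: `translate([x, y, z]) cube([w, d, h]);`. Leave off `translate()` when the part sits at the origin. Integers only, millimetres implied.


translate([375, 258, 0]) cube([2803, 116, 2489]);


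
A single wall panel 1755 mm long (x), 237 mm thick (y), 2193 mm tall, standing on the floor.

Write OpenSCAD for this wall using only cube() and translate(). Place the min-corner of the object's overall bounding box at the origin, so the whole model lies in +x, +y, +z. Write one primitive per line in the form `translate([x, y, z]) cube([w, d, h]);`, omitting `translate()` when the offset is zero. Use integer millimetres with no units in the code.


cube([1755, 237, 2193]);


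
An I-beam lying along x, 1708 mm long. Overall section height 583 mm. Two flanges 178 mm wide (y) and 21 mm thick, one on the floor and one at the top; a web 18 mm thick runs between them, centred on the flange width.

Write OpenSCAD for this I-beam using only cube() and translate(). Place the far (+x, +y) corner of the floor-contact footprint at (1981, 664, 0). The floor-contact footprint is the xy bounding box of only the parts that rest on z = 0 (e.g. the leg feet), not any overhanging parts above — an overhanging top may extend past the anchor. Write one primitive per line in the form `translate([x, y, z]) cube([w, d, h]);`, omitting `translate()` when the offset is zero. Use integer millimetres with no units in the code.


translate([273, 486, 0]) cube([1708, 178, 21]);
translate([273, 566, 21]) cube([1708, 18, 541]);
translate([273, 486, 562]) cube([1708, 178, 21]);


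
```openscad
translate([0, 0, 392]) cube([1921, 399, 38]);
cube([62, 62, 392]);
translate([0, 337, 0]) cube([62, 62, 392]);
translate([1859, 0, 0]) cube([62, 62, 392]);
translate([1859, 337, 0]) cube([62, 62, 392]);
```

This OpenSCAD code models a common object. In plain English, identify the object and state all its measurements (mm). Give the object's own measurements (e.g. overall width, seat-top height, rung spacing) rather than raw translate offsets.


A bench: a 1921×399 mm seat slab, 38 mm thick, top at z = 430 mm, on four 62×62 mm square legs flush with the seat corners and standing on z = 0.


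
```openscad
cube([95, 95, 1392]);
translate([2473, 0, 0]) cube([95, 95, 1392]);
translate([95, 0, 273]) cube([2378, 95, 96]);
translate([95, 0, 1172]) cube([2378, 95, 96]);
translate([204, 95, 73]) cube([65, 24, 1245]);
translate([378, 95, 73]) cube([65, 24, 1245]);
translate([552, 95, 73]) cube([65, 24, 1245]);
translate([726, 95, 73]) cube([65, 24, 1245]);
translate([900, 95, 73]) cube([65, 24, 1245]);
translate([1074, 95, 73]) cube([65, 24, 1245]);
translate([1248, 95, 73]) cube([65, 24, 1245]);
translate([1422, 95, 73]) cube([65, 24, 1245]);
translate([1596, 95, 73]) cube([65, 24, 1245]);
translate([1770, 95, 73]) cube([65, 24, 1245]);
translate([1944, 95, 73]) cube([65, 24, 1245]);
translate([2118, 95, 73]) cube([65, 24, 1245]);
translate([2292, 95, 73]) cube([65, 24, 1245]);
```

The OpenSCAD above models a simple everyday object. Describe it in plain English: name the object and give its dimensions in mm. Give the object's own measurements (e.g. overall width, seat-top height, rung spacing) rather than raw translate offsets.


A fence section. Two 95×95 mm posts, 1392 mm tall, stand on the floor with a clear span of 2378 mm between their inner faces. Two horizontal rails of 95×96 mm section span the gap between the posts with their undersides at z = 273 mm and z = 1172 mm, flush with the posts' −y face. 13 pickets, each 65 mm wide, 24 mm thick and 1245 mm tall, are fixed to the +y face of the rails with their bottoms at z = 73 mm, spaced across the span with a 109 mm gap after the −x post and between neighbouring pickets, with 116 mm left before the +x post.


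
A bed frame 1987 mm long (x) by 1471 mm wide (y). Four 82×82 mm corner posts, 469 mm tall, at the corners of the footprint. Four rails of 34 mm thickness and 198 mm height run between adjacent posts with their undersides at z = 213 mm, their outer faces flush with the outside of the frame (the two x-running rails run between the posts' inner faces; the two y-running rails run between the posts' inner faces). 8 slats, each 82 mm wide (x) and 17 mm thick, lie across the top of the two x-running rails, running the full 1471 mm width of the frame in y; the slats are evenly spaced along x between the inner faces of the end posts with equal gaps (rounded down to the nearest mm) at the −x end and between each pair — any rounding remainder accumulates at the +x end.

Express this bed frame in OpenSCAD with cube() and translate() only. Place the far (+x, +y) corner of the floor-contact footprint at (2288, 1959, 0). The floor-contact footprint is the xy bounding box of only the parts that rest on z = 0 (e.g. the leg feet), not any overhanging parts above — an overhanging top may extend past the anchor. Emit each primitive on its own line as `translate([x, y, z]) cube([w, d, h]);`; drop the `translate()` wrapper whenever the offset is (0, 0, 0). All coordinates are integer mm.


// slat z = rail_z + rail_h = 213 + 198 = 411
// slat gap = ⌊(1823 − 8·82) / 9⌋ = 129
translate([301, 488, 0]) cube([82, 82, 469]);
translate([301, 1877, 0]) cube([82, 82, 469]);
translate([2206, 488, 0]) cube([82, 82, 469]);
translate([2206, 1877, 0]) cube([82, 82, 469]);
translate([383, 488, 213]) cube([1823, 34, 198]);
translate([383, 1925, 213]) cube([1823, 34, 198]);
translate([301, 570, 213]) cube([34, 1307, 198]);
translate([2254, 570, 213]) cube([34, 1307, 198]);
translate([512, 488, 411]) cube([82, 1471, 17]);
translate([723, 488, 411]) cube([82, 1471, 17]);
translate([934, 488, 411]) cube([82, 1471, 17]);
translate([1145, 488, 411]) cube([82, 1471, 17]);
translate([1356, 488, 411]) cube([82, 1471, 17]);
translate([1567, 488, 411]) cube([82, 1471, 17]);
translate([1778, 488, 411]) cube([82, 1471, 17]);
translate([1989, 488, 411]) cube([82, 1471, 17]);


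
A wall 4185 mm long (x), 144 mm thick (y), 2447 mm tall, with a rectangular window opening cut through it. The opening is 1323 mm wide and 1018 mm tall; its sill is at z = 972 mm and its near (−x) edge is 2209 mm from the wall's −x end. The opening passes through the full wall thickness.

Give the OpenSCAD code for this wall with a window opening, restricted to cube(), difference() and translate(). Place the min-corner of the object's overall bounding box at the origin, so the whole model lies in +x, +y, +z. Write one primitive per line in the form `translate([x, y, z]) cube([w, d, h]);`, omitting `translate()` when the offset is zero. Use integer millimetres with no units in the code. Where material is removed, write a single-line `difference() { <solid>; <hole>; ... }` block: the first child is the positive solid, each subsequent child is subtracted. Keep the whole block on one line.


difference() { cube([4185, 144, 2447]); translate([2209, 0, 972]) cube([1323, 144, 1018]); }


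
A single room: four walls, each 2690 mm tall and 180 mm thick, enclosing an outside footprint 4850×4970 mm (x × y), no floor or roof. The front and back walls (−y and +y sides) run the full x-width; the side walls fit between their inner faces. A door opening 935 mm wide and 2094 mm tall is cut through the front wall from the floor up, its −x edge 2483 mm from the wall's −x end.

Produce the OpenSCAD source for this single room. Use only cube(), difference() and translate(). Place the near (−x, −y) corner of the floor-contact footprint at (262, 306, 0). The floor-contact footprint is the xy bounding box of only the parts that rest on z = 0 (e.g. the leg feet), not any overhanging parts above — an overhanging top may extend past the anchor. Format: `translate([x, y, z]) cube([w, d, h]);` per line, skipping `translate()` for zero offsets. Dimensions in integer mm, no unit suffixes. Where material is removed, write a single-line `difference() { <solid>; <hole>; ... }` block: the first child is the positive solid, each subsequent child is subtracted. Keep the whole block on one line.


difference() { translate([262, 306, 0]) cube([4850, 180, 2690]); translate([2745, 306, 0]) cube([935, 180, 2094]); }
translate([262, 5096, 0]) cube([4850, 180, 2690]);
translate([262, 486, 0]) cube([180, 4610, 2690]);
translate([4932, 486, 0]) cube([180, 4610, 2690]);


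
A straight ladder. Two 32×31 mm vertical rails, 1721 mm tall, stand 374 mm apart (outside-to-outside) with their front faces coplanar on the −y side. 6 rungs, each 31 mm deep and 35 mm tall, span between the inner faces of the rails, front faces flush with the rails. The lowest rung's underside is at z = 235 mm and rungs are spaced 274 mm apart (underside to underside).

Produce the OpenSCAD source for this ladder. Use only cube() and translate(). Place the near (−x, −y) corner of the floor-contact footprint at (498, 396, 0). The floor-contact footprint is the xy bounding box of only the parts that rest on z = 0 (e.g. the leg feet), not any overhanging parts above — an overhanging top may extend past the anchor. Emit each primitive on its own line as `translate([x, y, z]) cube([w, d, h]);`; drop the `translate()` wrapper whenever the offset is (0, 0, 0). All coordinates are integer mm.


translate([498, 396, 0]) cube([32, 31, 1721]);
translate([840, 396, 0]) cube([32, 31, 1721]);
translate([530, 396, 235]) cube([310, 31, 35]);
translate([530, 396, 509]) cube([310, 31, 35]);
translate([530, 396, 783]) cube([310, 31, 35]);
translate([530, 396, 1057]) cube([310, 31, 35]);
translate([530, 396, 1331]) cube([310, 31, 35]);
translate([530, 396, 1605]) cube([310, 31, 35]);


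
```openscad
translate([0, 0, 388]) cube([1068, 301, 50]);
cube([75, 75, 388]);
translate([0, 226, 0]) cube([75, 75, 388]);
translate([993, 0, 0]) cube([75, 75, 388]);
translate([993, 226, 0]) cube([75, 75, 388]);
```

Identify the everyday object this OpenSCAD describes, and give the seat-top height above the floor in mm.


A bench. The seat-top height is 438 mm.

A long slab on four corner posts — a bench. The slab sits at z = 388 with thickness 50, so the top is 388 + 50 = 438 mm.


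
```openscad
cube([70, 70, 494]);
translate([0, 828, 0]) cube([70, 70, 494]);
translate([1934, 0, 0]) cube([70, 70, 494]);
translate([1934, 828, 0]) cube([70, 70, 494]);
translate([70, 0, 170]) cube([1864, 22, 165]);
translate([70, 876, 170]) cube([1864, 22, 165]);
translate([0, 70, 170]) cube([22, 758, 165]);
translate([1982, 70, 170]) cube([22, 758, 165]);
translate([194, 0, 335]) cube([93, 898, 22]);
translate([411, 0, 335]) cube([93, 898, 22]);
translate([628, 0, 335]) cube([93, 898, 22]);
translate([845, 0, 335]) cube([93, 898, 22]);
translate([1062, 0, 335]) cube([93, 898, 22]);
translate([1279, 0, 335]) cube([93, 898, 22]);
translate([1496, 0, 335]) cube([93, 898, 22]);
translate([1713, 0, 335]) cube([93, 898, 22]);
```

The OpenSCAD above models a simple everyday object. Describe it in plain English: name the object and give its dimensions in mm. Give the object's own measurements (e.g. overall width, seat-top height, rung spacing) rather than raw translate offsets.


A bed frame 2004 mm long (x) by 898 mm wide (y). Four 70×70 mm corner posts, 494 mm tall, at the corners of the footprint. Four rails of 22 mm thickness and 165 mm height run between adjacent posts with their undersides at z = 170 mm, their outer faces flush with the outside of the frame (the two x-running rails run between the posts' inner faces; the two y-running rails run between the posts' inner faces). 8 slats, each 93 mm wide (x) and 22 mm thick, lie across the top of the two x-running rails, running the full 898 mm width of the frame in y; along x they sit between the end posts with a 124 mm gap after the −x posts and between neighbouring slats, leaving 128 mm before the +x posts.
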